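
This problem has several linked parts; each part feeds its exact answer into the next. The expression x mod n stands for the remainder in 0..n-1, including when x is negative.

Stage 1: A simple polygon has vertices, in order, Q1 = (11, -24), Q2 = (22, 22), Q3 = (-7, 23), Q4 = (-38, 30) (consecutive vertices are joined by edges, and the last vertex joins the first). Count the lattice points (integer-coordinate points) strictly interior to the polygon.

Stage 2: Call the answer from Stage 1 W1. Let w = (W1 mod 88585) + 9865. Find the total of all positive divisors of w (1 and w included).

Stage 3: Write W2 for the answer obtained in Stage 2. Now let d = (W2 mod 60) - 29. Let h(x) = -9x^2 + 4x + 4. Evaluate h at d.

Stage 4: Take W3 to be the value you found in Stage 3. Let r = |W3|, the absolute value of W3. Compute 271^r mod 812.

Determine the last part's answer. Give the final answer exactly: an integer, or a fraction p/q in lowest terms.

Stage 1: cross terms: (11*22 - 22*-24)=770, (22*23 - -7*22)=660, (-7*30 - -38*23)=664, (-38*-24 - 11*30)=582; twice the area = |2676| = 2676; area = 1338; boundary points = 1 + 1 + 1 + 1 = 4; strictly interior points = area - boundary/2 + 1 = 1337; answer 1337
Stage 2: W1 = 1337; w = 11202; 11202 = 2 * 3 * 1867; sigma = (1 + 2) * (1 + 3) * (1 + 1867) = 3 * 4 * 1868 = 22416; answer 22416
Stage 3: W2 = 22416; d = 7; -9*(7)^2 + 4*(7)^1 + 4 = (-441) + (28) + (4) = -409; answer -409
Stage 4: W3 = -409; r = 409; squarings mod 812: 271^1=271, 271^2=361, 271^4=401, 271^8=25, 271^16=625, 271^32=53, 271^64=373, 271^128=277, 271^256=401; 271^409 = 271^1 * 271^8 * 271^16 * 271^128 * 271^256 = 131 (mod 812); answer 131

131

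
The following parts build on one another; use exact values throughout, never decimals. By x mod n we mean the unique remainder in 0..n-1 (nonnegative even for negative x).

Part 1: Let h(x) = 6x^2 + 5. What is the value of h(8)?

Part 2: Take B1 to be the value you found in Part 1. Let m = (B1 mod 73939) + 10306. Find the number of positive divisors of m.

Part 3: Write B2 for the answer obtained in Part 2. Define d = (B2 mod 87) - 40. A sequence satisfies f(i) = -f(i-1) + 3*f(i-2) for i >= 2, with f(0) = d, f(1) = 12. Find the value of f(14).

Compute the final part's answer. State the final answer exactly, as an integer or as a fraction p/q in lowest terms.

-1415316

Part 1: 6*(8)^2 + 5 = (384) + (5) = 389; answer 389
Part 2: B1 = 389; m = 10695; 10695 = 3 * 5 * 23 * 31; number of divisors = (1+1) * (1+1) * (1+1) * (1+1) = 16; answer 16
Part 3: B2 = 16; d = -24; f(2) = -1*(12) + 3*(-24) = -84; iterating: f(2)=-84, f(3)=120, f(4)=-372, f(5)=732, f(6)=-1848, f(7)=4044, f(8)=-9588, f(9)=21720, f(10)=-50484, f(11)=115644, f(12)=-267096, f(13)=614028, f(14)=-1415316; answer -1415316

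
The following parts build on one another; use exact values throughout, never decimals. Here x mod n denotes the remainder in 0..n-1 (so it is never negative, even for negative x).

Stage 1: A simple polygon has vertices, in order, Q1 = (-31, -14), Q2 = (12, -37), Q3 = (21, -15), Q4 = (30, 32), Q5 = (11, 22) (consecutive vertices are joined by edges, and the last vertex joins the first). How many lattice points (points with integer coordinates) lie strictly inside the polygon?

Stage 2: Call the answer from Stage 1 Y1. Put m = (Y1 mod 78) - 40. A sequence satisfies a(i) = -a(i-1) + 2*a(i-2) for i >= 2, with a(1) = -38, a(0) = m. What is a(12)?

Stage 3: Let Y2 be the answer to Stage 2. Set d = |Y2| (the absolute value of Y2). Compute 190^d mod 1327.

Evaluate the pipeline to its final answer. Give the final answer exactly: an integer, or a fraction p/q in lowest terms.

Stage 1: cross terms: (-31*-37 - 12*-14)=1315, (12*-15 - 21*-37)=597, (21*32 - 30*-15)=1122, (30*22 - 11*32)=308, (11*-14 - -31*22)=528; twice the area = |3870| = 3870; area = 1935; boundary points = 1 + 1 + 1 + 1 + 6 = 10; strictly interior points = area - boundary/2 + 1 = 1931; answer 1931
Stage 2: Y1 = 1931; m = 19; a(2) = -1*(-38) + 2*(19) = 76; iterating: a(2)=76, a(3)=-152, a(4)=304, a(5)=-608, a(6)=1216, a(7)=-2432, a(8)=4864, a(9)=-9728, a(10)=19456, a(11)=-38912, a(12)=77824; answer 77824
Stage 3: Y2 = 77824; d = 77824; squarings mod 1327: 190^1=190, 190^2=271, 190^4=456, 190^8=924, 190^16=515, 190^32=1152, 190^64=104, 190^128=200, 190^256=190, 190^512=271, 190^1024=456, 190^2048=924, 190^4096=515, 190^8192=1152, 190^16384=104, 190^32768=200, 190^65536=190; 190^77824 = 190^4096 * 190^8192 * 190^65536 = 1185 (mod 1327); answer 1185

1185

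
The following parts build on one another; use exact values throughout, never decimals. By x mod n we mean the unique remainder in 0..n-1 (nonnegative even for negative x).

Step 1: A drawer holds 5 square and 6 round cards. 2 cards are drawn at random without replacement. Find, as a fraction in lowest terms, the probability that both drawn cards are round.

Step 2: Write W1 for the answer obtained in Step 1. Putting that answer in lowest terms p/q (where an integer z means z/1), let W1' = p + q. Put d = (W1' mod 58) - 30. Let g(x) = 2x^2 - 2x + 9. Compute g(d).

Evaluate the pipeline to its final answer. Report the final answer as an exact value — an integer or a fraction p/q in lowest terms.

553

Step 1: total draws C(11,2) = 55; favorable C(6,2) = 15; P = 3/11; answer 3/11
Step 2: W1 = 3/11; threaded value p + q = 14; d = -16; 2*(-16)^2 - 2*(-16)^1 + 9 = (512) + (32) + (9) = 553; answer 553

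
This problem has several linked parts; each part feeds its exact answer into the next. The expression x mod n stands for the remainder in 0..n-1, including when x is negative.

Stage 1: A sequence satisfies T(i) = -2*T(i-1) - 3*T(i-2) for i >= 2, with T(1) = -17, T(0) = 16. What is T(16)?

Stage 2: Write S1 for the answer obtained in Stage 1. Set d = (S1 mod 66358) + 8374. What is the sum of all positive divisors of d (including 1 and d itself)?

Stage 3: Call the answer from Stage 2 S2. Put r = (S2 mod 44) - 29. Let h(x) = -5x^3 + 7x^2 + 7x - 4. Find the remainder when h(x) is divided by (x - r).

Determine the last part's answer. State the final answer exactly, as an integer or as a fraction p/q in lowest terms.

Stage 1: T(2) = -2*(-17) - 3*(16) = -14; iterating: T(2)=-14, T(3)=79, T(4)=-116, T(5)=-5, T(6)=358, T(7)=-701, T(8)=328, T(9)=1447, T(10)=-3878, T(11)=3415, T(12)=4804, T(13)=-19853, T(14)=25294, T(15)=8971, T(16)=-93824; answer -93824
Stage 2: S1 = -93824; d = 47266; 47266 = 2 * 23633; sigma = (1 + 2) * (1 + 23633) = 3 * 23634 = 70902; answer 70902
Stage 3: S2 = 70902; r = -11; remainder = value at the root: -5*(-11)^3 + 7*(-11)^2 + 7*(-11)^1 - 4 = (6655) + (847) + (-77) + (-4) = 7421; answer 7421

7421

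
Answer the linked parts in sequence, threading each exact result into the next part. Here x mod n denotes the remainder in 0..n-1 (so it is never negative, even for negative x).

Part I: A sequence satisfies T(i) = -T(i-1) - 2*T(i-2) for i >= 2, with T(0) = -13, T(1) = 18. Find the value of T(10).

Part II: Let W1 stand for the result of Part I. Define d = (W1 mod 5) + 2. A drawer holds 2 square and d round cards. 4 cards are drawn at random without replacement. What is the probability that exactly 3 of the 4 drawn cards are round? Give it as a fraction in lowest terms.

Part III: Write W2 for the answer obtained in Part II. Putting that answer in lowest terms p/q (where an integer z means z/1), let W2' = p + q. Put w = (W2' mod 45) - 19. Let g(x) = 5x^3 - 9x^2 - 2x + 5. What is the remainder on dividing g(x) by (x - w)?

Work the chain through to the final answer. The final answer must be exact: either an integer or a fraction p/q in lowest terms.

Part I: T(2) = -1*(18) - 2*(-13) = 8; iterating: T(2)=8, T(3)=-44, T(4)=28, T(5)=60, T(6)=-116, T(7)=-4, T(8)=236, T(9)=-228, T(10)=-244; answer -244
Part II: W1 = -244; d = 3; total draws C(5,4) = 5; favorable C(3,3)*C(2,1) = 2; P = 2/5; answer 2/5
Part III: W2 = 2/5; threaded value p + q = 7; w = -12; remainder = value at the root: 5*(-12)^3 - 9*(-12)^2 - 2*(-12)^1 + 5 = (-8640) + (-1296) + (24) + (5) = -9907; answer -9907

-9907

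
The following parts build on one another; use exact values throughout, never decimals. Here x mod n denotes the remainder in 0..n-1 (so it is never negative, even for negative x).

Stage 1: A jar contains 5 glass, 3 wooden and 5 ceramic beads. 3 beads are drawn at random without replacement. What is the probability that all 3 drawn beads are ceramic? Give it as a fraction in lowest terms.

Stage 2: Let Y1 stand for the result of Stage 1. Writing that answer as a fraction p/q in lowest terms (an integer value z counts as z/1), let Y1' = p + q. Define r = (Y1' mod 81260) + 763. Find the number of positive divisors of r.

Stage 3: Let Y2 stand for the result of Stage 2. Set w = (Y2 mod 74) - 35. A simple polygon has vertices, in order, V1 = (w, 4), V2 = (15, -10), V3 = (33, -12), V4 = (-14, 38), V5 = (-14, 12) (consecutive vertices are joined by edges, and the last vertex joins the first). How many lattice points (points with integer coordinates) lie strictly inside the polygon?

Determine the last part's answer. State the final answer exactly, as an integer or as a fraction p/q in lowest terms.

Stage 1: total draws C(13,3) = 286; favorable C(5,3) = 10; P = 5/143; answer 5/143
Stage 2: Y1 = 5/143; threaded value p + q = 148; r = 911; 911 is prime, so its only divisors are 1 and 911; count = 2; answer 2
Stage 3: Y2 = 2; w = -33; cross terms: (-33*-10 - 15*4)=270, (15*-12 - 33*-10)=150, (33*38 - -14*-12)=1086, (-14*12 - -14*38)=364, (-14*4 - -33*12)=340; twice the area = |2210| = 2210; area = 1105; boundary points = 2 + 2 + 1 + 26 + 1 = 32; strictly interior points = area - boundary/2 + 1 = 1090; answer 1090

1090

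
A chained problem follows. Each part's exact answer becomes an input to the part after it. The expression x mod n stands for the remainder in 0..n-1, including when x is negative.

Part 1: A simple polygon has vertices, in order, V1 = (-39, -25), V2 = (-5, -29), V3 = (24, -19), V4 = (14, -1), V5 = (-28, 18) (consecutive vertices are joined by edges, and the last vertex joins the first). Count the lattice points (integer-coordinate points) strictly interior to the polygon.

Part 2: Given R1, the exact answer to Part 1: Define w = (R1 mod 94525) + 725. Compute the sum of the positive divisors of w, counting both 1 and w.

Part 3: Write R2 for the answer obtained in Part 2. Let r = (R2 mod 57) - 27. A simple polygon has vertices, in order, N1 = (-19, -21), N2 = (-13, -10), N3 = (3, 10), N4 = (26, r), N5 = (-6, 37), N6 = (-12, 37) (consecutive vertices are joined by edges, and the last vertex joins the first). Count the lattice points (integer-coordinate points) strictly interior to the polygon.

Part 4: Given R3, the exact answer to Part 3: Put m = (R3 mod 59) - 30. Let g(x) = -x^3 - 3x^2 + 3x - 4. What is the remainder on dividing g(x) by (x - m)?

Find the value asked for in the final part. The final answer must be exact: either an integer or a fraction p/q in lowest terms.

-104

Part 1: cross terms: (-39*-29 - -5*-25)=1006, (-5*-19 - 24*-29)=791, (24*-1 - 14*-19)=242, (14*18 - -28*-1)=224, (-28*-25 - -39*18)=1402; twice the area = |3665| = 3665; area = 3665/2; boundary points = 2 + 1 + 2 + 1 + 1 = 7; strictly interior points = area - boundary/2 + 1 = 1830; answer 1830
Part 2: R1 = 1830; w = 2555; 2555 = 5 * 7 * 73; sigma = (1 + 5) * (1 + 7) * (1 + 73) = 6 * 8 * 74 = 3552; answer 3552
Part 3: R2 = 3552; r = -9; cross terms: (-19*-10 - -13*-21)=-83, (-13*10 - 3*-10)=-100, (3*-9 - 26*10)=-287, (26*37 - -6*-9)=908, (-6*37 - -12*37)=222, (-12*-21 - -19*37)=955; twice the area = |1615| = 1615; area = 1615/2; boundary points = 1 + 4 + 1 + 2 + 6 + 1 = 15; strictly interior points = area - boundary/2 + 1 = 801; answer 801
Part 4: R3 = 801; m = 4; remainder = value at the root: -1*(4)^3 - 3*(4)^2 + 3*(4)^1 - 4 = (-64) + (-48) + (12) + (-4) = -104; answer -104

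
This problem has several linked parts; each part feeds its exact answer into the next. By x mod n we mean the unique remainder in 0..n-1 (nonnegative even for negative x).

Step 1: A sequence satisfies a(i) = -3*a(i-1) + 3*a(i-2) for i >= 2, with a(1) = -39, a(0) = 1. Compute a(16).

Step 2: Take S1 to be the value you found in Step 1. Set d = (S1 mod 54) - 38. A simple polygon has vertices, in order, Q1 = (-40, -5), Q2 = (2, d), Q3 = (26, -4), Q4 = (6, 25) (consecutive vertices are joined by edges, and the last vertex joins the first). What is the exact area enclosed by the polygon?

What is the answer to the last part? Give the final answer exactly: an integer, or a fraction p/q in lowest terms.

Step 1: a(2) = -3*(-39) + 3*(1) = 120; iterating: a(2)=120, a(3)=-477, a(4)=1791, a(5)=-6804, a(6)=25785, a(7)=-97767, a(8)=370656, a(9)=-1405269, a(10)=5327775, a(11)=-20199132, a(12)=76580721, a(13)=-290339559, a(14)=1100760840, a(15)=-4173301197, a(16)=15822186111; answer 15822186111
Step 2: S1 = 15822186111; d = -11; cross terms: (-40*-11 - 2*-5)=450, (2*-4 - 26*-11)=278, (26*25 - 6*-4)=674, (6*-5 - -40*25)=970; twice the area = |2372| = 2372; area = 1186; answer 1186

1186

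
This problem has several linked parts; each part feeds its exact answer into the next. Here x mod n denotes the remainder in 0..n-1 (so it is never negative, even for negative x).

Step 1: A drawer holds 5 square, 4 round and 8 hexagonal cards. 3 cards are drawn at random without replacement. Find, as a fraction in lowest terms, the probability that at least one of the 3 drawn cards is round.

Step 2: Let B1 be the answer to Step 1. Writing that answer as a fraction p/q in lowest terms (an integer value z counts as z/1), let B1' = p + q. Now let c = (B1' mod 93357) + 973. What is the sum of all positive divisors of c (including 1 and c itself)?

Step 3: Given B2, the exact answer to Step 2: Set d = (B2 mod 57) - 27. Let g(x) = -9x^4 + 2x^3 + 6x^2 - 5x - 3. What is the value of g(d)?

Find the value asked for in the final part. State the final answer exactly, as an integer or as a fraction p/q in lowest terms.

-4817829

Step 1: total draws C(17,3) = 680; complement C(13,3) = 286; favorable 680 - 286 = 394; P = 197/340; answer 197/340
Step 2: B1 = 197/340; threaded value p + q = 537; c = 1510; 1510 = 2 * 5 * 151; sigma = (1 + 2) * (1 + 5) * (1 + 151) = 3 * 6 * 152 = 2736; answer 2736
Step 3: B2 = 2736; d = -27; -9*(-27)^4 + 2*(-27)^3 + 6*(-27)^2 - 5*(-27)^1 - 3 = (-4782969) + (-39366) + (4374) + (135) + (-3) = -4817829; answer -4817829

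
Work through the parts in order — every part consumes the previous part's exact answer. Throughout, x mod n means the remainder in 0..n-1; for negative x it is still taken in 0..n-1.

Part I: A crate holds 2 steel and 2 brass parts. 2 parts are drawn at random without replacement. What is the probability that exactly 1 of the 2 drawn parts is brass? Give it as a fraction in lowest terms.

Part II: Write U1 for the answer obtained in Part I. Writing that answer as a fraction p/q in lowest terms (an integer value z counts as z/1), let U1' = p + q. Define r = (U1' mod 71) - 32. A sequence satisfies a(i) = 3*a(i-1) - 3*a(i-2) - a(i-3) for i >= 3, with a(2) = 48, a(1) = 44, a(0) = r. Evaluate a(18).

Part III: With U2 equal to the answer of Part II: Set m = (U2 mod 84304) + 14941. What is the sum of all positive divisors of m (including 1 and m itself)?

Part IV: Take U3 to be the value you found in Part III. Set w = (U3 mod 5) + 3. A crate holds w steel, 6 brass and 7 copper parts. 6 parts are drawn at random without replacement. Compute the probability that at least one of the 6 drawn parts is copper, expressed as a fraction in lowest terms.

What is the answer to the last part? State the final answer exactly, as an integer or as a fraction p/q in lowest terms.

Part I: total draws C(4,2) = 6; favorable C(2,1)*C(2,1) = 4; P = 2/3; answer 2/3
Part II: U1 = 2/3; threaded value p + q = 5; r = -27; a(3) = 3*(48) - 3*(44) - 1*(-27) = 39; iterating: a(3)=39, a(4)=-71, a(5)=-378, a(6)=-960, a(7)=-1675, a(8)=-1767, a(9)=684, a(10)=9028, a(11)=26799, a(12)=52629, a(13)=68462, a(14)=20700, a(15)=-195915, a(16)=-718307, a(17)=-1587876, a(18)=-2412792; answer -2412792
Part III: U2 = -2412792; m = 46965; 46965 = 3 * 5 * 31 * 101; sigma = (1 + 3) * (1 + 5) * (1 + 31) * (1 + 101) = 4 * 6 * 32 * 102 = 78336; answer 78336
Part IV: U3 = 78336; w = 4; total draws C(17,6) = 12376; complement C(10,6) = 210; favorable 12376 - 210 = 12166; P = 869/884; answer 869/884

869/884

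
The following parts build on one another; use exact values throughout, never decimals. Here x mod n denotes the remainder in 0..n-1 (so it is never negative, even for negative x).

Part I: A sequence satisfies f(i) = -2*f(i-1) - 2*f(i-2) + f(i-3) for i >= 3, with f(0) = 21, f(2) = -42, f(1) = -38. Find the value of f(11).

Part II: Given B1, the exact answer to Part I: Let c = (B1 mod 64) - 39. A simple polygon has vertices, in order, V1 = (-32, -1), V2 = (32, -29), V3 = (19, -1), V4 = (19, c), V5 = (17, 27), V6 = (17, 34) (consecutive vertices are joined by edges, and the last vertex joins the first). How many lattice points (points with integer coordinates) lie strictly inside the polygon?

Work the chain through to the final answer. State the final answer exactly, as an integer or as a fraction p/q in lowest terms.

Part I: f(3) = -2*(-42) - 2*(-38) + 1*(21) = 181; iterating: f(3)=181, f(4)=-316, f(5)=228, f(6)=357, f(7)=-1486, f(8)=2486, f(9)=-1643, f(10)=-3172, f(11)=12116; answer 12116
Part II: B1 = 12116; c = -19; cross terms: (-32*-29 - 32*-1)=960, (32*-1 - 19*-29)=519, (19*-19 - 19*-1)=-342, (19*27 - 17*-19)=836, (17*34 - 17*27)=119, (17*-1 - -32*34)=1071; twice the area = |3163| = 3163; area = 3163/2; boundary points = 4 + 1 + 18 + 2 + 7 + 7 = 39; strictly interior points = area - boundary/2 + 1 = 1563; answer 1563

1563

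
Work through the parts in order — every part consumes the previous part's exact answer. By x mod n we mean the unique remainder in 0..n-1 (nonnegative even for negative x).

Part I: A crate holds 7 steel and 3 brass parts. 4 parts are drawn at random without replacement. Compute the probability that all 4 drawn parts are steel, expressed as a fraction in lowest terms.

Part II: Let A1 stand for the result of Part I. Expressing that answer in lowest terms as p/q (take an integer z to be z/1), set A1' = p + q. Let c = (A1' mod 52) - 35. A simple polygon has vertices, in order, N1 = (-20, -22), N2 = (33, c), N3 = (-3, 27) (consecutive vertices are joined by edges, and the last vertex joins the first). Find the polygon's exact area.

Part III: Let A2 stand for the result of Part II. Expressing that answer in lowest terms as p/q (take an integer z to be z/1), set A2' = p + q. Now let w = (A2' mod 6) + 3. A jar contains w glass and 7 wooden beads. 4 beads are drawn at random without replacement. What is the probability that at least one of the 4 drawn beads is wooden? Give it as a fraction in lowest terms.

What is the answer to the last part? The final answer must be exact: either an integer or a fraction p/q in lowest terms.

329/330

Part I: total draws C(10,4) = 210; favorable C(7,4) = 35; P = 1/6; answer 1/6
Part II: A1 = 1/6; threaded value p + q = 7; c = -28; cross terms: (-20*-28 - 33*-22)=1286, (33*27 - -3*-28)=807, (-3*-22 - -20*27)=606; twice the area = |2699| = 2699; area = 2699/2; answer 2699/2
Part III: A2 = 2699/2; threaded value p + q = 2701; w = 4; total draws C(11,4) = 330; complement C(4,4) = 1; favorable 330 - 1 = 329; P = 329/330; answer 329/330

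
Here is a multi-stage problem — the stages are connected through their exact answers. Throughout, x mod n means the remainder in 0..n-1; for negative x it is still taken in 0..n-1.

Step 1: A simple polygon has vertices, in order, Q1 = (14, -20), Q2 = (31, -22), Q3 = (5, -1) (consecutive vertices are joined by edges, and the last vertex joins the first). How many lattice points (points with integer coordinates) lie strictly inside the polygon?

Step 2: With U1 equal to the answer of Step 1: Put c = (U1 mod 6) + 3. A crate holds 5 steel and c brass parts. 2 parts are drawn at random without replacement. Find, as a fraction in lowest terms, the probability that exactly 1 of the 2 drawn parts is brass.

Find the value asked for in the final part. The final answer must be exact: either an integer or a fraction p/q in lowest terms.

5/9

Step 1: cross terms: (14*-22 - 31*-20)=312, (31*-1 - 5*-22)=79, (5*-20 - 14*-1)=-86; twice the area = |305| = 305; area = 305/2; boundary points = 1 + 1 + 1 = 3; strictly interior points = area - boundary/2 + 1 = 152; answer 152
Step 2: U1 = 152; c = 5; total draws C(10,2) = 45; favorable C(5,1)*C(5,1) = 25; P = 5/9; answer 5/9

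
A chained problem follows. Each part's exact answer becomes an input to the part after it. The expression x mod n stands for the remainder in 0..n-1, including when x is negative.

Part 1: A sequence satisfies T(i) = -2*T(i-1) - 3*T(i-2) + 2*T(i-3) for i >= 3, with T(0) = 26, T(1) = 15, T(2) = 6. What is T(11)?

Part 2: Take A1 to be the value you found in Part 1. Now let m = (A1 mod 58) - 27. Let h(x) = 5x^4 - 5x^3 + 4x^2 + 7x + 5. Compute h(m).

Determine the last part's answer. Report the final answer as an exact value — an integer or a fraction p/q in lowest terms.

127

Part 1: T(3) = -2*(6) - 3*(15) + 2*(26) = -5; iterating: T(3)=-5, T(4)=22, T(5)=-17, T(6)=-42, T(7)=179, T(8)=-266, T(9)=-89, T(10)=1334, T(11)=-2933; answer -2933
Part 2: A1 = -2933; m = -2; 5*(-2)^4 - 5*(-2)^3 + 4*(-2)^2 + 7*(-2)^1 + 5 = (80) + (40) + (16) + (-14) + (5) = 127; answer 127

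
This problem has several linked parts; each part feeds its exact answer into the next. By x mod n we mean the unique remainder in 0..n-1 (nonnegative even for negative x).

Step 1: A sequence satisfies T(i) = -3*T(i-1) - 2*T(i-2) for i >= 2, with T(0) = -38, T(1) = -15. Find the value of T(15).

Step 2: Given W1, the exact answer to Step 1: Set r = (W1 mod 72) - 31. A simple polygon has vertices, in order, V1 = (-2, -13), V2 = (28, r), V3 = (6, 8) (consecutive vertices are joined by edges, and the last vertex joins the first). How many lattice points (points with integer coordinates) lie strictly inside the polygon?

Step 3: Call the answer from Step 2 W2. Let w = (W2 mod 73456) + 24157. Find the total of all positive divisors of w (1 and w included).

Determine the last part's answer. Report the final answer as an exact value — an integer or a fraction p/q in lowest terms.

38640

Step 1: T(2) = -3*(-15) - 2*(-38) = 121; iterating: T(2)=121, T(3)=-333, T(4)=757, T(5)=-1605, T(6)=3301, T(7)=-6693, T(8)=13477, T(9)=-27045, T(10)=54181, T(11)=-108453, T(12)=216997, T(13)=-434085, T(14)=868261, T(15)=-1736613; answer -1736613
Step 2: W1 = -1736613; r = -4; cross terms: (-2*-4 - 28*-13)=372, (28*8 - 6*-4)=248, (6*-13 - -2*8)=-62; twice the area = |558| = 558; area = 279; boundary points = 3 + 2 + 1 = 6; strictly interior points = area - boundary/2 + 1 = 277; answer 277
Step 3: W2 = 277; w = 24434; 24434 = 2 * 19 * 643; sigma = (1 + 2) * (1 + 19) * (1 + 643) = 3 * 20 * 644 = 38640; answer 38640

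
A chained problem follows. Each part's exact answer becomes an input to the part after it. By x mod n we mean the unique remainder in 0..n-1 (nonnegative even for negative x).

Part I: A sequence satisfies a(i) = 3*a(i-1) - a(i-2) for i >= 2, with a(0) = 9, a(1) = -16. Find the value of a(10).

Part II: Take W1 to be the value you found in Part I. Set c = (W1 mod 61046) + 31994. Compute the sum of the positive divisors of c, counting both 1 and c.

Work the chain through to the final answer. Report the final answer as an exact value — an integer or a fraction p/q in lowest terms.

Part I: a(2) = 3*(-16) - 1*(9) = -57; iterating: a(2)=-57, a(3)=-155, a(4)=-408, a(5)=-1069, a(6)=-2799, a(7)=-7328, a(8)=-19185, a(9)=-50227, a(10)=-131496; answer -131496
Part II: W1 = -131496; c = 83636; 83636 = 2^2 * 7 * 29 * 103; sigma = (1 + 2 + 4) * (1 + 7) * (1 + 29) * (1 + 103) = 7 * 8 * 30 * 104 = 174720; answer 174720

174720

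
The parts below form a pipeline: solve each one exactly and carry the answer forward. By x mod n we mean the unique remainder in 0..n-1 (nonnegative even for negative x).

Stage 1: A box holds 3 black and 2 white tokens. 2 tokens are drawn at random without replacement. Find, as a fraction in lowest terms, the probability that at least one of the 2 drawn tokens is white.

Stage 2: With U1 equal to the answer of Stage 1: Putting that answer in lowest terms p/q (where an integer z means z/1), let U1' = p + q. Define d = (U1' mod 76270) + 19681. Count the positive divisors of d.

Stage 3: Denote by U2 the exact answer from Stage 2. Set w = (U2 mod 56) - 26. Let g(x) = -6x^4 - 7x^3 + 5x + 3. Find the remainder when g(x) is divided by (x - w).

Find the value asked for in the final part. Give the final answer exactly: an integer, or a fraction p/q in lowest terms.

Stage 1: total draws C(5,2) = 10; complement C(3,2) = 3; favorable 10 - 3 = 7; P = 7/10; answer 7/10
Stage 2: U1 = 7/10; threaded value p + q = 17; d = 19698; 19698 = 2 * 3 * 7^2 * 67; number of divisors = (1+1) * (1+1) * (2+1) * (1+1) = 24; answer 24
Stage 3: U2 = 24; w = -2; remainder = value at the root: -6*(-2)^4 - 7*(-2)^3 + 5*(-2)^1 + 3 = (-96) + (56) + (-10) + (3) = -47; answer -47

-47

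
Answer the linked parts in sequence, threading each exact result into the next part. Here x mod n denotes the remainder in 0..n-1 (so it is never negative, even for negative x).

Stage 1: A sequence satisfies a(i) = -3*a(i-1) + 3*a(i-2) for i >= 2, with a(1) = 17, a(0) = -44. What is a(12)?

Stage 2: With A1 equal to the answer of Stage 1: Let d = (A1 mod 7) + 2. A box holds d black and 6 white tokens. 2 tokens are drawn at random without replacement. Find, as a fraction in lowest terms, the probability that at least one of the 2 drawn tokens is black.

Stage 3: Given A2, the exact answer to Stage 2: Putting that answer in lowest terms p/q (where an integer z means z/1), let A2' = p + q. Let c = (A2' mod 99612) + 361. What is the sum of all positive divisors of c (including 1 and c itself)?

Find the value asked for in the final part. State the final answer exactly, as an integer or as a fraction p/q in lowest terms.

1080

Stage 1: a(2) = -3*(17) + 3*(-44) = -183; iterating: a(2)=-183, a(3)=600, a(4)=-2349, a(5)=8847, a(6)=-33588, a(7)=127305, a(8)=-482679, a(9)=1829952, a(10)=-6937893, a(11)=26303535, a(12)=-99724284; answer -99724284
Stage 2: A1 = -99724284; d = 7; total draws C(13,2) = 78; complement C(6,2) = 15; favorable 78 - 15 = 63; P = 21/26; answer 21/26
Stage 3: A2 = 21/26; threaded value p + q = 47; c = 408; 408 = 2^3 * 3 * 17; sigma = (1 + 2 + 4 + 8) * (1 + 3) * (1 + 17) = 15 * 4 * 18 = 1080; answer 1080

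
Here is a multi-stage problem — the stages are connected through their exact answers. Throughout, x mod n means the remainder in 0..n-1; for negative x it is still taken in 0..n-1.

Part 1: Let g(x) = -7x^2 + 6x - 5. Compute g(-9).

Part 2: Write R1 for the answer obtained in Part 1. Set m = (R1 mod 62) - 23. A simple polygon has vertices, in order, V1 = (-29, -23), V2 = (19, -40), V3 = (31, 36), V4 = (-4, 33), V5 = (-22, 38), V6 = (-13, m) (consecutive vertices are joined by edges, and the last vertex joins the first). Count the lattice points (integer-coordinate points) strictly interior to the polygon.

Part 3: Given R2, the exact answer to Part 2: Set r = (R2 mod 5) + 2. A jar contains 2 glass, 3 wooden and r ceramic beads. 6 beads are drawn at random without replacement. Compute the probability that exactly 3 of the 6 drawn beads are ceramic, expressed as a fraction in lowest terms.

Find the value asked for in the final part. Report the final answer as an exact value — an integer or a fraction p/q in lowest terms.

5/14

Part 1: -7*(-9)^2 + 6*(-9)^1 - 5 = (-567) + (-54) + (-5) = -626; answer -626
Part 2: R1 = -626; m = 33; cross terms: (-29*-40 - 19*-23)=1597, (19*36 - 31*-40)=1924, (31*33 - -4*36)=1167, (-4*38 - -22*33)=574, (-22*33 - -13*38)=-232, (-13*-23 - -29*33)=1256; twice the area = |6286| = 6286; area = 3143; boundary points = 1 + 4 + 1 + 1 + 1 + 8 = 16; strictly interior points = area - boundary/2 + 1 = 3136; answer 3136
Part 3: R2 = 3136; r = 3; total draws C(8,6) = 28; favorable C(3,3)*C(5,3) = 10; P = 5/14; answer 5/14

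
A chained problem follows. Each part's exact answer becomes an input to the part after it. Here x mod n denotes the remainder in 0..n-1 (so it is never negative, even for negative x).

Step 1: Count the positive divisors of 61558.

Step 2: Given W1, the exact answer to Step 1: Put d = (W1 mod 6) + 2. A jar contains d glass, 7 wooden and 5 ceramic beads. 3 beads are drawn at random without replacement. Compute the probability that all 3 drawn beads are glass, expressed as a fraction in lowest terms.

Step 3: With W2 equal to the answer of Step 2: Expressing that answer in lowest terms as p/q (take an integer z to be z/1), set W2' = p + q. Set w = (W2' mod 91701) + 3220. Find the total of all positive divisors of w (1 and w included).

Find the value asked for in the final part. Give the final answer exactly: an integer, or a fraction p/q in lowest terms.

3362

Step 1: 61558 = 2 * 7 * 4397; number of divisors = (1+1) * (1+1) * (1+1) = 8; answer 8
Step 2: W1 = 8; d = 4; total draws C(16,3) = 560; favorable C(4,3) = 4; P = 1/140; answer 1/140
Step 3: W2 = 1/140; threaded value p + q = 141; w = 3361; 3361 is prime, so its only divisors are 1 and 3361; sigma = 1 + 3361 = 3362; answer 3362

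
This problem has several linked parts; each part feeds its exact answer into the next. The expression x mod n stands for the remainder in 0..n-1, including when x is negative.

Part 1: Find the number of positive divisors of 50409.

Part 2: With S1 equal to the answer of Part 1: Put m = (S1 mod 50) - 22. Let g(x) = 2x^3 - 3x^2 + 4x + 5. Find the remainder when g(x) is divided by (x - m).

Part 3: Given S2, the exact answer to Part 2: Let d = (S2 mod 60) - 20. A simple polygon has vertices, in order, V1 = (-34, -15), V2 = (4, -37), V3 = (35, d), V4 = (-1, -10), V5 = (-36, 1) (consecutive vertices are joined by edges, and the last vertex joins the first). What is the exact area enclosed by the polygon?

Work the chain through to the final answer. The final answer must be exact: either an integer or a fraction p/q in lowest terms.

2641/2

Part 1: 50409 = 3^3 * 1867; number of divisors = (3+1) * (1+1) = 8; answer 8
Part 2: S1 = 8; m = -14; remainder = value at the root: 2*(-14)^3 - 3*(-14)^2 + 4*(-14)^1 + 5 = (-5488) + (-588) + (-56) + (5) = -6127; answer -6127
Part 3: S2 = -6127; d = 33; cross terms: (-34*-37 - 4*-15)=1318, (4*33 - 35*-37)=1427, (35*-10 - -1*33)=-317, (-1*1 - -36*-10)=-361, (-36*-15 - -34*1)=574; twice the area = |2641| = 2641; area = 2641/2; answer 2641/2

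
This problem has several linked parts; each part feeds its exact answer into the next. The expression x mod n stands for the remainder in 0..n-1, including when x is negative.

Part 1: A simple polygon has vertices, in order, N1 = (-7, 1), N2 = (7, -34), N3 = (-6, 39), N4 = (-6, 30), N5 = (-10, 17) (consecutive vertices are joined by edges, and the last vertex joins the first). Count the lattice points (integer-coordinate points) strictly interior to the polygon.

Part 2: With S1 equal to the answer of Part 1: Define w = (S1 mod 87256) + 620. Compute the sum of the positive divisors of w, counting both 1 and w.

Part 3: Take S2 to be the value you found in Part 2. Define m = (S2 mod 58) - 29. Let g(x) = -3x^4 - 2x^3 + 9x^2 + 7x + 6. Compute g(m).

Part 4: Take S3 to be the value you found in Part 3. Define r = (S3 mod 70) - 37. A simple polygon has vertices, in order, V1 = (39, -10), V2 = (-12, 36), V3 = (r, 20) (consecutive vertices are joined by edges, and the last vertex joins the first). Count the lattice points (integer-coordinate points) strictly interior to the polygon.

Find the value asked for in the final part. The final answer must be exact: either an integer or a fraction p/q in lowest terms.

Part 1: cross terms: (-7*-34 - 7*1)=231, (7*39 - -6*-34)=69, (-6*30 - -6*39)=54, (-6*17 - -10*30)=198, (-10*1 - -7*17)=109; twice the area = |661| = 661; area = 661/2; boundary points = 7 + 1 + 9 + 1 + 1 = 19; strictly interior points = area - boundary/2 + 1 = 322; answer 322
Part 2: S1 = 322; w = 942; 942 = 2 * 3 * 157; sigma = (1 + 2) * (1 + 3) * (1 + 157) = 3 * 4 * 158 = 1896; answer 1896
Part 3: S2 = 1896; m = 11; -3*(11)^4 - 2*(11)^3 + 9*(11)^2 + 7*(11)^1 + 6 = (-43923) + (-2662) + (1089) + (77) + (6) = -45413; answer -45413
Part 4: S3 = -45413; r = -20; cross terms: (39*36 - -12*-10)=1284, (-12*20 - -20*36)=480, (-20*-10 - 39*20)=-580; twice the area = |1184| = 1184; area = 592; boundary points = 1 + 8 + 1 = 10; strictly interior points = area - boundary/2 + 1 = 588; answer 588

588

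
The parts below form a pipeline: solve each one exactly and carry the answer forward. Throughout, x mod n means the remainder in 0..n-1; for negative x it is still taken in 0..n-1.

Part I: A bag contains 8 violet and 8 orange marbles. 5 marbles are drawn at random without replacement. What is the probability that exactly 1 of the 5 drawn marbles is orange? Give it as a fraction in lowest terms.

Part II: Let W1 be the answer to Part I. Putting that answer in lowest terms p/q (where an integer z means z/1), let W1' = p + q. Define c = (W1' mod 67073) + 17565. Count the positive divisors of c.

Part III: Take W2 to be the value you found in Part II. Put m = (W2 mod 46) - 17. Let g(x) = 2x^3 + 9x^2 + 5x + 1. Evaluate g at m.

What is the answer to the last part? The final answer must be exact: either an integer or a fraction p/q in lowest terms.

-4799

Part I: total draws C(16,5) = 4368; favorable C(8,1)*C(8,4) = 560; P = 5/39; answer 5/39
Part II: W1 = 5/39; threaded value p + q = 44; c = 17609; 17609 is prime, so its only divisors are 1 and 17609; count = 2; answer 2
Part III: W2 = 2; m = -15; 2*(-15)^3 + 9*(-15)^2 + 5*(-15)^1 + 1 = (-6750) + (2025) + (-75) + (1) = -4799; answer -4799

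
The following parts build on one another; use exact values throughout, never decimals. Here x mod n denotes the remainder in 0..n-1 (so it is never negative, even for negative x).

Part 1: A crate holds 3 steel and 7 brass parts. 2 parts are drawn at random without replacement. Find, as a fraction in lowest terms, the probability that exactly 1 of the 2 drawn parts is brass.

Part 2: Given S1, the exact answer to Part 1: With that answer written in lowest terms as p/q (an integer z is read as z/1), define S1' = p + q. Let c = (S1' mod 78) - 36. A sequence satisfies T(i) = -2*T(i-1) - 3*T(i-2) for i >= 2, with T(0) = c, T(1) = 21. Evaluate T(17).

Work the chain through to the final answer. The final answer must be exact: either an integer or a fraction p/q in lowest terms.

Part 1: total draws C(10,2) = 45; favorable C(7,1)*C(3,1) = 21; P = 7/15; answer 7/15
Part 2: S1 = 7/15; threaded value p + q = 22; c = -14; T(2) = -2*(21) - 3*(-14) = 0; iterating: T(2)=0, T(3)=-63, T(4)=126, T(5)=-63, T(6)=-252, T(7)=693, T(8)=-630, T(9)=-819, T(10)=3528, T(11)=-4599, T(12)=-1386, T(13)=16569, T(14)=-28980, T(15)=8253, T(16)=70434, T(17)=-165627; answer -165627

-165627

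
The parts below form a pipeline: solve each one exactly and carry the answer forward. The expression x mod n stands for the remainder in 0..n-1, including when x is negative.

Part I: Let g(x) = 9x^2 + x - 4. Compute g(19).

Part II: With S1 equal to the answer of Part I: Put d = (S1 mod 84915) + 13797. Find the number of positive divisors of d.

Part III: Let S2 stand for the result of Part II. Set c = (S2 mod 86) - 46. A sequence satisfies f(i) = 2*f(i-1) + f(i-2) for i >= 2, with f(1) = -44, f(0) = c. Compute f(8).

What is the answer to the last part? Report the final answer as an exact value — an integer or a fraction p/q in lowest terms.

Part I: 9*(19)^2 + 1*(19)^1 - 4 = (3249) + (19) + (-4) = 3264; answer 3264
Part II: S1 = 3264; d = 17061; 17061 = 3 * 11^2 * 47; number of divisors = (1+1) * (2+1) * (1+1) = 12; answer 12
Part III: S2 = 12; c = -34; f(2) = 2*(-44) + 1*(-34) = -122; iterating: f(2)=-122, f(3)=-288, f(4)=-698, f(5)=-1684, f(6)=-4066, f(7)=-9816, f(8)=-23698; answer -23698

-23698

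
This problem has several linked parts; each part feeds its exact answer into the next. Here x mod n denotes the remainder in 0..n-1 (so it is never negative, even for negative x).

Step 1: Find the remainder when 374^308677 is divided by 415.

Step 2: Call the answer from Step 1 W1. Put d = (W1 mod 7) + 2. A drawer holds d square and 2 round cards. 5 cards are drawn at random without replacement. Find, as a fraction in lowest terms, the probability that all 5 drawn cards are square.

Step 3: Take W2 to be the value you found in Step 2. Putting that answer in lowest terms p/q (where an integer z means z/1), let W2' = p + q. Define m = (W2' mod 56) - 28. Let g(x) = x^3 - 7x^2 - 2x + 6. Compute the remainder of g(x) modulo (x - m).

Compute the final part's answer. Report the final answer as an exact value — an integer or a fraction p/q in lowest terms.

Step 1: squarings mod 415: 374^1=374, 374^2=21, 374^4=26, 374^8=261, 374^16=61, 374^32=401, 374^64=196, 374^128=236, 374^256=86, 374^512=341, 374^1024=81, 374^2048=336, 374^4096=16, 374^8192=256, 374^16384=381, 374^32768=326, 374^65536=36, 374^131072=51, 374^262144=111; 374^308677 = 374^1 * 374^4 * 374^64 * 374^128 * 374^256 * 374^1024 * 374^4096 * 374^8192 * 374^32768 * 374^262144 = 54 (mod 415); answer 54
Step 2: W1 = 54; d = 7; total draws C(9,5) = 126; favorable C(7,5) = 21; P = 1/6; answer 1/6
Step 3: W2 = 1/6; threaded value p + q = 7; m = -21; remainder = value at the root: 1*(-21)^3 - 7*(-21)^2 - 2*(-21)^1 + 6 = (-9261) + (-3087) + (42) + (6) = -12300; answer -12300

-12300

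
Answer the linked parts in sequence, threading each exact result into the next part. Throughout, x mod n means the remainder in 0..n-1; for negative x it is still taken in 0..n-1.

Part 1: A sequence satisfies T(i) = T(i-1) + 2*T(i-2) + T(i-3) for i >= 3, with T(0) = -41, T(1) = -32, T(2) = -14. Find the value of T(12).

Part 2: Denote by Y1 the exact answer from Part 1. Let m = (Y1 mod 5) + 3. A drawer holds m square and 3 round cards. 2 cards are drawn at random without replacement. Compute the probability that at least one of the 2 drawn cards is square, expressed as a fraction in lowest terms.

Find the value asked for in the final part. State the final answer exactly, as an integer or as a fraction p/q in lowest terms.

Part 1: T(3) = 1*(-14) + 2*(-32) + 1*(-41) = -119; iterating: T(3)=-119, T(4)=-179, T(5)=-431, T(6)=-908, T(7)=-1949, T(8)=-4196, T(9)=-9002, T(10)=-19343, T(11)=-41543, T(12)=-89231; answer -89231
Part 2: Y1 = -89231; m = 7; total draws C(10,2) = 45; complement C(3,2) = 3; favorable 45 - 3 = 42; P = 14/15; answer 14/15

14/15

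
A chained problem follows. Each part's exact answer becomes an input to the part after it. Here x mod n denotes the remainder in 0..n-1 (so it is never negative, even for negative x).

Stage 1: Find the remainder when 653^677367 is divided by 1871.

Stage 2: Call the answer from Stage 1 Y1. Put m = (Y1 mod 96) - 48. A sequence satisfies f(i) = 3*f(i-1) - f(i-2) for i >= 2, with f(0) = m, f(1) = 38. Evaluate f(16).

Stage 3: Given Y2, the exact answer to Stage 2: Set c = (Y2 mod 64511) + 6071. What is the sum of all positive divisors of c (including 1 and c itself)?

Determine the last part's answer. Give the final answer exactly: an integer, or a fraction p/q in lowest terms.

55338

Stage 1: squarings mod 1871: 653^1=653, 653^2=1692, 653^4=234, 653^8=497, 653^16=37, 653^32=1369, 653^64=1290, 653^128=781, 653^256=15, 653^512=225, 653^1024=108, 653^2048=438, 653^4096=1002, 653^8192=1148, 653^16384=720, 653^32768=133, 653^65536=850, 653^131072=294, 653^262144=370, 653^524288=317; 653^677367 = 653^1 * 653^2 * 653^4 * 653^16 * 653^32 * 653^64 * 653^128 * 653^256 * 653^1024 * 653^4096 * 653^16384 * 653^131072 * 653^524288 = 448 (mod 1871); answer 448
Stage 2: Y1 = 448; m = 16; f(2) = 3*(38) - 1*(16) = 98; iterating: f(2)=98, f(3)=256, f(4)=670, f(5)=1754, f(6)=4592, f(7)=12022, f(8)=31474, f(9)=82400, f(10)=215726, f(11)=564778, f(12)=1478608, f(13)=3871046, f(14)=10134530, f(15)=26532544, f(16)=69463102; answer 69463102
Stage 3: Y2 = 69463102; c = 55337; 55337 is prime, so its only divisors are 1 and 55337; sigma = 1 + 55337 = 55338; answer 55338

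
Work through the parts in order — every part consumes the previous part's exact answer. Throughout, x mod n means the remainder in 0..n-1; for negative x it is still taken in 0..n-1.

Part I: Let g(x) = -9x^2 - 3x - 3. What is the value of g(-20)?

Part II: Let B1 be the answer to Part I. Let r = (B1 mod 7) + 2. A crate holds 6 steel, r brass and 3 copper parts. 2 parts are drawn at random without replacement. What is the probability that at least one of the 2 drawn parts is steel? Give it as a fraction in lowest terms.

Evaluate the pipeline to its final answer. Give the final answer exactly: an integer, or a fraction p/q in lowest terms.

Part I: -9*(-20)^2 - 3*(-20)^1 - 3 = (-3600) + (60) + (-3) = -3543; answer -3543
Part II: B1 = -3543; r = 8; total draws C(17,2) = 136; complement C(11,2) = 55; favorable 136 - 55 = 81; P = 81/136; answer 81/136

81/136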